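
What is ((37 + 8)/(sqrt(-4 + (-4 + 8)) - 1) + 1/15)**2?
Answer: 454276/225 ≈ 2019.0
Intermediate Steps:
((37 + 8)/(sqrt(-4 + (-4 + 8)) - 1) + 1/15)**2 = (45/(sqrt(-4 + 4) - 1) + 1/15)**2 = (45/(sqrt(0) - 1) + 1/15)**2 = (45/(0 - 1) + 1/15)**2 = (45/(-1) + 1/15)**2 = (45*(-1) + 1/15)**2 = (-45 + 1/15)**2 = (-674/15)**2 = 454276/225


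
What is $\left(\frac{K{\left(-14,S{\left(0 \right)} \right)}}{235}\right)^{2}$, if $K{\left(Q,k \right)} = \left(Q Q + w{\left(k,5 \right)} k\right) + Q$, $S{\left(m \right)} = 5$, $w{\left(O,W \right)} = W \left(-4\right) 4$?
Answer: $\frac{47524}{55225} \approx 0.86055$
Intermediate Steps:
$w{\left(O,W \right)} = - 16 W$ ($w{\left(O,W \right)} = - 4 W 4 = - 16 W$)
$K{\left(Q,k \right)} = Q + Q^{2} - 80 k$ ($K{\left(Q,k \right)} = \left(Q Q + \left(-16\right) 5 k\right) + Q = \left(Q^{2} - 80 k\right) + Q = Q + Q^{2} - 80 k$)
$\left(\frac{K{\left(-14,S{\left(0 \right)} \right)}}{235}\right)^{2} = \left(\frac{-14 + \left(-14\right)^{2} - 400}{235}\right)^{2} = \left(\left(-14 + 196 - 400\right) \frac{1}{235}\right)^{2} = \left(\left(-218\right) \frac{1}{235}\right)^{2} = \left(- \frac{218}{235}\right)^{2} = \frac{47524}{55225}$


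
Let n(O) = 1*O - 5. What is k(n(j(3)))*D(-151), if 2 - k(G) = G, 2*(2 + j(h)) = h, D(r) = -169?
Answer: -2535/2 ≈ -1267.5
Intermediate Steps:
j(h) = -2 + h/2
n(O) = -5 + O (n(O) = O - 5 = -5 + O)
k(G) = 2 - G
k(n(j(3)))*D(-151) = (2 - (-5 + (-2 + (½)*3)))*(-169) = (2 - (-5 + (-2 + 3/2)))*(-169) = (2 - (-5 - ½))*(-169) = (2 - 1*(-11/2))*(-169) = (2 + 11/2)*(-169) = (15/2)*(-169) = -2535/2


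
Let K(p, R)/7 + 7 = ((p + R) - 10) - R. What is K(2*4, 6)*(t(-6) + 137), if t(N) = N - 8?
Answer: -7749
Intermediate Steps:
t(N) = -8 + N
K(p, R) = -119 + 7*p (K(p, R) = -49 + 7*(((p + R) - 10) - R) = -49 + 7*(((R + p) - 10) - R) = -49 + 7*((-10 + R + p) - R) = -49 + 7*(-10 + p) = -49 + (-70 + 7*p) = -119 + 7*p)
K(2*4, 6)*(t(-6) + 137) = (-119 + 7*(2*4))*((-8 - 6) + 137) = (-119 + 7*8)*(-14 + 137) = (-119 + 56)*123 = -63*123 = -7749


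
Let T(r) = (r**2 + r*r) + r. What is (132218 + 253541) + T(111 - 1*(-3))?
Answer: 411865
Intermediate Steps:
T(r) = r + 2*r**2 (T(r) = (r**2 + r**2) + r = 2*r**2 + r = r + 2*r**2)
(132218 + 253541) + T(111 - 1*(-3)) = (132218 + 253541) + (111 - 1*(-3))*(1 + 2*(111 - 1*(-3))) = 385759 + (111 + 3)*(1 + 2*(111 + 3)) = 385759 + 114*(1 + 2*114) = 385759 + 114*(1 + 228) = 385759 + 114*229 = 385759 + 26106 = 411865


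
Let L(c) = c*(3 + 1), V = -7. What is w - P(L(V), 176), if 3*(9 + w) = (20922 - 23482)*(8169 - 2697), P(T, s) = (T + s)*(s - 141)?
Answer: -4674629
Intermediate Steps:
L(c) = 4*c (L(c) = c*4 = 4*c)
P(T, s) = (-141 + s)*(T + s) (P(T, s) = (T + s)*(-141 + s) = (-141 + s)*(T + s))
w = -4669449 (w = -9 + ((20922 - 23482)*(8169 - 2697))/3 = -9 + (-2560*5472)/3 = -9 + (⅓)*(-14008320) = -9 - 4669440 = -4669449)
w - P(L(V), 176) = -4669449 - (176² - 564*(-7) - 141*176 + (4*(-7))*176) = -4669449 - (30976 - 141*(-28) - 24816 - 28*176) = -4669449 - (30976 + 3948 - 24816 - 4928) = -4669449 - 1*5180 = -4669449 - 5180 = -4674629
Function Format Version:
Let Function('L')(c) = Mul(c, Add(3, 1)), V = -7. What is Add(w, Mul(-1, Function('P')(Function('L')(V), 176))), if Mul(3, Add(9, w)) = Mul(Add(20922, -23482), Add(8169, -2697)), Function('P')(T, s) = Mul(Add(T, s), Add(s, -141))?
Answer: -4674629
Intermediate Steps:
Function('L')(c) = Mul(4, c) (Function('L')(c) = Mul(c, 4) = Mul(4, c))
Function('P')(T, s) = Mul(Add(-141, s), Add(T, s)) (Function('P')(T, s) = Mul(Add(T, s), Add(-141, s)) = Mul(Add(-141, s), Add(T, s)))
w = -4669449 (w = Add(-9, Mul(Rational(1, 3), Mul(Add(20922, -23482), Add(8169, -2697)))) = Add(-9, Mul(Rational(1, 3), Mul(-2560, 5472))) = Add(-9, Mul(Rational(1, 3), -14008320)) = Add(-9, -4669440) = -4669449)
Add(w, Mul(-1, Function('P')(Function('L')(V), 176))) = Add(-4669449, Mul(-1, Add(Pow(176, 2), Mul(-141, Mul(4, -7)), Mul(-141, 176), Mul(Mul(4, -7), 176)))) = Add(-4669449, Mul(-1, Add(30976, Mul(-141, -28), -24816, Mul(-28, 176)))) = Add(-4669449, Mul(-1, Add(30976, 3948, -24816, -4928))) = Add(-4669449, Mul(-1, 5180)) = Add(-4669449, -5180) = -4674629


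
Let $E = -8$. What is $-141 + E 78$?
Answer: $-765$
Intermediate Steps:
$-141 + E 78 = -141 - 624 = -765$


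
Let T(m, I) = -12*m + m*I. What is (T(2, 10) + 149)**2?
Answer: 21025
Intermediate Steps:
T(m, I) = -12*m + I*m
(T(2, 10) + 149)**2 = (2*(-12 + 10) + 149)**2 = (2*(-2) + 149)**2 = (-4 + 149)**2 = 145**2 = 21025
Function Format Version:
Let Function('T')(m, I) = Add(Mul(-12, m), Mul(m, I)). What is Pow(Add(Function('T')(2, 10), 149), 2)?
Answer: 21025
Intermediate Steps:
Function('T')(m, I) = Add(Mul(-12, m), Mul(I, m))
Pow(Add(Function('T')(2, 10), 149), 2) = Pow(Add(Mul(2, Add(-12, 10)), 149), 2) = Pow(Add(Mul(2, -2), 149), 2) = Pow(Add(-4, 149), 2) = Pow(145, 2) = 21025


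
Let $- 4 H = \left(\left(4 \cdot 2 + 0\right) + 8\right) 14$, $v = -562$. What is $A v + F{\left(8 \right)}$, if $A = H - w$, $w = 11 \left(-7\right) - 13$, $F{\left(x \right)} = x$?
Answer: $-19100$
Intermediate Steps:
$w = -90$ ($w = -77 - 13 = -90$)
$H = -56$ ($H = - \frac{\left(\left(4 \cdot 2 + 0\right) + 8\right) 14}{4} = - \frac{\left(\left(8 + 0\right) + 8\right) 14}{4} = - \frac{\left(8 + 8\right) 14}{4} = - \frac{16 \cdot 14}{4} = \left(- \frac{1}{4}\right) 224 = -56$)
$A = 34$ ($A = -56 - -90 = -56 + 90 = 34$)
$A v + F{\left(8 \right)} = 34 \left(-562\right) + 8 = -19108 + 8 = -19100$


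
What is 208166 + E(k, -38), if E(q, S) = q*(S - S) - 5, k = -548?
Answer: 208161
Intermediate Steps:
E(q, S) = -5 (E(q, S) = q*0 - 5 = 0 - 5 = -5)
208166 + E(k, -38) = 208166 - 5 = 208161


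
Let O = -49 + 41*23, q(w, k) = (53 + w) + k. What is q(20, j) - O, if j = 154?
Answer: -667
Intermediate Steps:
q(w, k) = 53 + k + w
O = 894 (O = -49 + 943 = 894)
q(20, j) - O = (53 + 154 + 20) - 1*894 = 227 - 894 = -667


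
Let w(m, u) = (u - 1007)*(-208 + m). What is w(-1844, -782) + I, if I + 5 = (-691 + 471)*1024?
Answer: 3445743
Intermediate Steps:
I = -225285 (I = -5 + (-691 + 471)*1024 = -5 - 220*1024 = -5 - 225280 = -225285)
w(m, u) = (-1007 + u)*(-208 + m)
w(-1844, -782) + I = (209456 - 1007*(-1844) - 208*(-782) - 1844*(-782)) - 225285 = (209456 + 1856908 + 162656 + 1442008) - 225285 = 3671028 - 225285 = 3445743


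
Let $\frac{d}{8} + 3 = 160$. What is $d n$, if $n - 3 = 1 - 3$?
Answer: $1256$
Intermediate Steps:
$n = 1$ ($n = 3 + \left(1 - 3\right) = 3 - 2 = 1$)
$d = 1256$ ($d = -24 + 8 \cdot 160 = -24 + 1280 = 1256$)
$d n = 1256 \cdot 1 = 1256$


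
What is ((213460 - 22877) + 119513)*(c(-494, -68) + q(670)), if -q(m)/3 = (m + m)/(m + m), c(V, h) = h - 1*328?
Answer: -123728304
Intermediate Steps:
c(V, h) = -328 + h (c(V, h) = h - 328 = -328 + h)
q(m) = -3 (q(m) = -3*(m + m)/(m + m) = -3*2*m/(2*m) = -3*2*m*1/(2*m) = -3*1 = -3)
((213460 - 22877) + 119513)*(c(-494, -68) + q(670)) = ((213460 - 22877) + 119513)*((-328 - 68) - 3) = (190583 + 119513)*(-396 - 3) = 310096*(-399) = -123728304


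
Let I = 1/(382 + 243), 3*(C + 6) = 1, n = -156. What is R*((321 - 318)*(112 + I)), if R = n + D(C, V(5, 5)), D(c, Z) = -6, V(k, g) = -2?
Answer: -34020486/625 ≈ -54433.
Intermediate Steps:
C = -17/3 (C = -6 + (⅓)*1 = -6 + ⅓ = -17/3 ≈ -5.6667)
I = 1/625 ≈ 0.0016000
R = -162 (R = -156 - 6 = -162)
R*((321 - 318)*(112 + I)) = -162*(321 - 318)*(112 + 1/625) = -486*70001/625 = -162*210003/625 = -34020486/625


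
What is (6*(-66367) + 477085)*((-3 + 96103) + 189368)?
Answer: 22518572244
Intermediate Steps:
(6*(-66367) + 477085)*((-3 + 96103) + 189368) = (-398202 + 477085)*(96100 + 189368) = 78883*285468 = 22518572244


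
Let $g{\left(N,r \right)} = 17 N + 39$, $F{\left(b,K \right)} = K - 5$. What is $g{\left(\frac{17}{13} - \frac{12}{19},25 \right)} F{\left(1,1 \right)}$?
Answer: $- \frac{49888}{247} \approx -201.98$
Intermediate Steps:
$F{\left(b,K \right)} = -5 + K$ ($F{\left(b,K \right)} = K - 5 = -5 + K$)
$g{\left(N,r \right)} = 39 + 17 N$
$g{\left(\frac{17}{13} - \frac{12}{19},25 \right)} F{\left(1,1 \right)} = \left(39 + 17 \left(\frac{17}{13} - \frac{12}{19}\right)\right) \left(-5 + 1\right) = \left(39 + 17 \left(17 \cdot \frac{1}{13} - \frac{12}{19}\right)\right) \left(-4\right) = \left(39 + 17 \left(\frac{17}{13} - \frac{12}{19}\right)\right) \left(-4\right) = \left(39 + 17 \cdot \frac{167}{247}\right) \left(-4\right) = \left(39 + \frac{2839}{247}\right) \left(-4\right) = \frac{12472}{247} \left(-4\right) = - \frac{49888}{247}$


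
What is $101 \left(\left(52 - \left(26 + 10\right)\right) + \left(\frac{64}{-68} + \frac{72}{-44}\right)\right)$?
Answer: $\frac{253510}{187} \approx 1355.7$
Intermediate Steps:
$101 \left(\left(52 - \left(26 + 10\right)\right) + \left(\frac{64}{-68} + \frac{72}{-44}\right)\right) = 101 \left(\left(52 - 36\right) + \left(64 \left(- \frac{1}{68}\right) + 72 \left(- \frac{1}{44}\right)\right)\right) = 101 \left(\left(52 - 36\right) - \frac{482}{187}\right) = 101 \left(16 - \frac{482}{187}\right) = 101 \cdot \frac{2510}{187} = \frac{253510}{187}$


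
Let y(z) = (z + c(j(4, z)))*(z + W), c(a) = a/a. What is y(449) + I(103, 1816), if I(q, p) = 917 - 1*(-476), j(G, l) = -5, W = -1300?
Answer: -381557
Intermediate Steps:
c(a) = 1
I(q, p) = 1393 (I(q, p) = 917 + 476 = 1393)
y(z) = (1 + z)*(-1300 + z) (y(z) = (z + 1)*(z - 1300) = (1 + z)*(-1300 + z))
y(449) + I(103, 1816) = (-1300 + 449² - 1299*449) + 1393 = (-1300 + 201601 - 583251) + 1393 = -382950 + 1393 = -381557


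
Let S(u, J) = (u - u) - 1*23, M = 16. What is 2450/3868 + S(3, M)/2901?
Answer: 3629/5802 ≈ 0.62547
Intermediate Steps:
S(u, J) = -23 (S(u, J) = 0 - 23 = -23)
2450/3868 + S(3, M)/2901 = 2450/3868 - 23/2901 = 2450*(1/3868) - 23*1/2901 = 1225/1934 - 23/2901 = 3629/5802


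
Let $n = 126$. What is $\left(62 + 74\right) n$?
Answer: $17136$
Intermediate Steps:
$\left(62 + 74\right) n = \left(62 + 74\right) 126 = 136 \cdot 126 = 17136$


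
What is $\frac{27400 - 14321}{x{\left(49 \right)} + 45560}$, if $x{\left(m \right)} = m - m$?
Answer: $\frac{13079}{45560} \approx 0.28707$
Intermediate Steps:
$x{\left(m \right)} = 0$
$\frac{27400 - 14321}{x{\left(49 \right)} + 45560} = \frac{27400 - 14321}{0 + 45560} = \frac{13079}{45560}$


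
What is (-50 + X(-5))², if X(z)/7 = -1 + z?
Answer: 8464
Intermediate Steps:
X(z) = -7 + 7*z (X(z) = 7*(-1 + z) = -7 + 7*z)
(-50 + X(-5))² = (-50 + (-7 + 7*(-5)))² = (-50 + (-7 - 35))² = (-50 - 42)² = (-92)² = 8464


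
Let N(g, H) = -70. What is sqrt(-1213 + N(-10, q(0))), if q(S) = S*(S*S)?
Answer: I*sqrt(1283) ≈ 35.819*I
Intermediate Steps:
q(S) = S**3 (q(S) = S*S**2 = S**3)
sqrt(-1213 + N(-10, q(0))) = sqrt(-1213 - 70) = sqrt(-1283) = I*sqrt(1283)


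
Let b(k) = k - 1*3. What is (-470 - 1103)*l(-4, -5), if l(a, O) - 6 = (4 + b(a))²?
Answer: -23595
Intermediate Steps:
b(k) = -3 + k (b(k) = k - 3 = -3 + k)
l(a, O) = 6 + (1 + a)² (l(a, O) = 6 + (4 + (-3 + a))² = 6 + (1 + a)²)
(-470 - 1103)*l(-4, -5) = (-470 - 1103)*(6 + (1 - 4)²) = -1573*(6 + (-3)²) = -1573*(6 + 9) = -1573*15 = -23595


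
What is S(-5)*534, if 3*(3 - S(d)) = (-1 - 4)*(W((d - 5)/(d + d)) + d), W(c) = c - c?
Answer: -2848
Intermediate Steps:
W(c) = 0
S(d) = 3 + 5*d/3 (S(d) = 3 - (-1 - 4)*(0 + d)/3 = 3 - (-5)*d/3 = 3 + 5*d/3)
S(-5)*534 = (3 + (5/3)*(-5))*534 = (3 - 25/3)*534 = -16/3*534 = -2848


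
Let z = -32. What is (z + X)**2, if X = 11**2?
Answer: 7921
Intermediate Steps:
X = 121
(z + X)**2 = (-32 + 121)**2 = 89**2 = 7921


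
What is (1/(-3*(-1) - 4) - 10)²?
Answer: 121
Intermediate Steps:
(1/(-3*(-1) - 4) - 10)² = (1/(3 - 4) - 10)² = (1/(-1) - 10)² = (-1 - 10)² = (-11)² = 121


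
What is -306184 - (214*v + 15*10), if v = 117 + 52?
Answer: -342500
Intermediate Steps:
v = 169
-306184 - (214*v + 15*10) = -306184 - (214*169 + 15*10) = -306184 - (36166 + 150) = -306184 - 1*36316 = -306184 - 36316 = -342500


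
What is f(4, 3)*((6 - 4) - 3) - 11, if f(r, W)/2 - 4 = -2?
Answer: -15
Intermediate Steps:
f(r, W) = 4 (f(r, W) = 8 + 2*(-2) = 8 - 4 = 4)
f(4, 3)*((6 - 4) - 3) - 11 = 4*((6 - 4) - 3) - 11 = 4*(2 - 3) - 11 = 4*(-1) - 11 = -4 - 11 = -15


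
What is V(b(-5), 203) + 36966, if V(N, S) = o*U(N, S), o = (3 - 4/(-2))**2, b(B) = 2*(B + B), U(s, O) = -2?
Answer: 36916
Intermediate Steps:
b(B) = 4*B (b(B) = 2*(2*B) = 4*B)
o = 25 (o = (3 - 4*(-1/2))**2 = (3 + 2)**2 = 5**2 = 25)
V(N, S) = -50 (V(N, S) = 25*(-2) = -50)
V(b(-5), 203) + 36966 = -50 + 36966 = 36916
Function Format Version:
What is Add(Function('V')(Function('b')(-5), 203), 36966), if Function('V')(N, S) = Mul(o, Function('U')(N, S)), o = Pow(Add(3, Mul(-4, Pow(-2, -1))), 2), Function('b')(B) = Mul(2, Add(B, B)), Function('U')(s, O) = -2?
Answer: 36916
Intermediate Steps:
Function('b')(B) = Mul(4, B) (Function('b')(B) = Mul(2, Mul(2, B)) = Mul(4, B))
o = 25 (o = Pow(Add(3, Mul(-4, Rational(-1, 2))), 2) = Pow(Add(3, 2), 2) = Pow(5, 2) = 25)
Function('V')(N, S) = -50 (Function('V')(N, S) = Mul(25, -2) = -50)
Add(Function('V')(Function('b')(-5), 203), 36966) = Add(-50, 36966) = 36916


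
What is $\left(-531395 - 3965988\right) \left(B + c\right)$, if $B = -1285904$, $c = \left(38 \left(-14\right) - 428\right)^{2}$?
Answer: $1638414616432$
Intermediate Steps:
$c = 921600$ ($c = \left(-532 - 428\right)^{2} = \left(-960\right)^{2} = 921600$)
$\left(-531395 - 3965988\right) \left(B + c\right) = \left(-531395 - 3965988\right) \left(-1285904 + 921600\right) = \left(-4497383\right) \left(-364304\right) = 1638414616432$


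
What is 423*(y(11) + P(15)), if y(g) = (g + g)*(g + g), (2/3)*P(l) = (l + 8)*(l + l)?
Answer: 642537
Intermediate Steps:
P(l) = 3*l*(8 + l) (P(l) = 3*((l + 8)*(l + l))/2 = 3*((8 + l)*(2*l))/2 = 3*(2*l*(8 + l))/2 = 3*l*(8 + l))
y(g) = 4*g**2 (y(g) = (2*g)*(2*g) = 4*g**2)
423*(y(11) + P(15)) = 423*(4*11**2 + 3*15*(8 + 15)) = 423*(4*121 + 3*15*23) = 423*(484 + 1035) = 423*1519 = 642537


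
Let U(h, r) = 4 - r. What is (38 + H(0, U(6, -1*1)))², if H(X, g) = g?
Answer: 1849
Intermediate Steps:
(38 + H(0, U(6, -1*1)))² = (38 + (4 - (-1)))² = (38 + (4 - 1*(-1)))² = (38 + (4 + 1))² = (38 + 5)² = 43² = 1849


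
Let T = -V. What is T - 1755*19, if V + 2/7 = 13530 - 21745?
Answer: -175908/7 ≈ -25130.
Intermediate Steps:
V = -57507/7 (V = -2/7 + (13530 - 21745) = -2/7 - 8215 = -57507/7 ≈ -8215.3)
T = 57507/7 (T = -1*(-57507/7) = 57507/7 ≈ 8215.3)
T - 1755*19 = 57507/7 - 1755*19 = 57507/7 - 1*33345 = 57507/7 - 33345 = -175908/7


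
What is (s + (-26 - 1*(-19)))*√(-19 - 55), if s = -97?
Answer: -104*I*√74 ≈ -894.64*I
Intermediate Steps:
(s + (-26 - 1*(-19)))*√(-19 - 55) = (-97 + (-26 - 1*(-19)))*√(-19 - 55) = (-97 + (-26 + 19))*√(-74) = (-97 - 7)*(I*√74) = -104*I*√74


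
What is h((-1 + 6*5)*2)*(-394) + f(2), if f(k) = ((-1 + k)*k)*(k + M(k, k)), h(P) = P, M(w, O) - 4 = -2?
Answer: -22844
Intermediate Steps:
M(w, O) = 2 (M(w, O) = 4 - 2 = 2)
f(k) = k*(-1 + k)*(2 + k) (f(k) = ((-1 + k)*k)*(k + 2) = (k*(-1 + k))*(2 + k) = k*(-1 + k)*(2 + k))
h((-1 + 6*5)*2)*(-394) + f(2) = ((-1 + 6*5)*2)*(-394) + 2*(-2 + 2 + 2²) = ((-1 + 30)*2)*(-394) + 2*(-2 + 2 + 4) = (29*2)*(-394) + 2*4 = 58*(-394) + 8 = -22852 + 8 = -22844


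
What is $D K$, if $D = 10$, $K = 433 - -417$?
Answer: $8500$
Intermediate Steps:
$K = 850$ ($K = 433 + 417 = 850$)
$D K = 10 \cdot 850 = 8500$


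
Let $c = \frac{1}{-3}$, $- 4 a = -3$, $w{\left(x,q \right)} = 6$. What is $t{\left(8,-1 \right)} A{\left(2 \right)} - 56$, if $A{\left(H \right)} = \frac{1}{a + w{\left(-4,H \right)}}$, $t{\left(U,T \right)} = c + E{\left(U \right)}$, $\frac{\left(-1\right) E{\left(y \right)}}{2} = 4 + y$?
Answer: $- \frac{4828}{81} \approx -59.605$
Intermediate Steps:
$E{\left(y \right)} = -8 - 2 y$ ($E{\left(y \right)} = - 2 \left(4 + y\right) = -8 - 2 y$)
$a = \frac{3}{4}$ ($a = \left(- \frac{1}{4}\right) \left(-3\right) = \frac{3}{4} \approx 0.75$)
$c = - \frac{1}{3} \approx -0.33333$
$t{\left(U,T \right)} = - \frac{25}{3} - 2 U$ ($t{\left(U,T \right)} = - \frac{1}{3} - \left(8 + 2 U\right) = - \frac{25}{3} - 2 U$)
$A{\left(H \right)} = \frac{4}{27}$ ($A{\left(H \right)} = \frac{1}{\frac{3}{4} + 6} = \frac{1}{\frac{27}{4}} = \frac{4}{27}$)
$t{\left(8,-1 \right)} A{\left(2 \right)} - 56 = \left(- \frac{25}{3} - 16\right) \frac{4}{27} - 56 = \left(- \frac{73}{3}\right) \frac{4}{27} - 56 = - \frac{292}{81} - 56 = - \frac{4828}{81}$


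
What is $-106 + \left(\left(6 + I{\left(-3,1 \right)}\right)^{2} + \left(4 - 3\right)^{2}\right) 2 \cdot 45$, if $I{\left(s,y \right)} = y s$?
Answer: $794$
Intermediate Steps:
$I{\left(s,y \right)} = s y$
$-106 + \left(\left(6 + I{\left(-3,1 \right)}\right)^{2} + \left(4 - 3\right)^{2}\right) 2 \cdot 45 = -106 + \left(\left(6 - 3\right)^{2} + \left(4 - 3\right)^{2}\right) 2 \cdot 45 = -106 + \left(\left(6 - 3\right)^{2} + 1^{2}\right) 2 \cdot 45 = -106 + \left(3^{2} + 1\right) 2 \cdot 45 = -106 + \left(9 + 1\right) 2 \cdot 45 = -106 + 10 \cdot 2 \cdot 45 = -106 + 20 \cdot 45 = -106 + 900 = 794$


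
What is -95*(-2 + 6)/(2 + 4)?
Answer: -190/3 ≈ -63.333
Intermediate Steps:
-95*(-2 + 6)/(2 + 4) = -380/6 = -95*2/3 = -190/3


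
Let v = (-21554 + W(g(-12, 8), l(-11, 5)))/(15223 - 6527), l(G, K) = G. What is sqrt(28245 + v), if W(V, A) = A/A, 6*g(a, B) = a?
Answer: 77*sqrt(90053602)/4348 ≈ 168.06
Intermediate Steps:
g(a, B) = a/6
W(V, A) = 1
v = -21553/8696 (v = (-21554 + 1)/(15223 - 6527) = -21553/8696 ≈ -2.4785)
sqrt(28245 + v) = sqrt(28245 - 21553/8696) = sqrt(245596967/8696) = 77*sqrt(90053602)/4348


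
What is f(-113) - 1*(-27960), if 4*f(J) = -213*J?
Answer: 135909/4 ≈ 33977.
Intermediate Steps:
f(J) = -213*J/4 (f(J) = (-213*J)/4 = -213*J/4)
f(-113) - 1*(-27960) = -213/4*(-113) - 1*(-27960) = 24069/4 + 27960 = 135909/4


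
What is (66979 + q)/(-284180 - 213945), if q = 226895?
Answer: -293874/498125 ≈ -0.58996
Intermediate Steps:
(66979 + q)/(-284180 - 213945) = (66979 + 226895)/(-284180 - 213945) = 293874/(-498125) = 293874*(-1/498125) = -293874/498125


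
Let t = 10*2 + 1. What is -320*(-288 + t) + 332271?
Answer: 417711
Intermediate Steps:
t = 21 (t = 20 + 1 = 21)
-320*(-288 + t) + 332271 = -320*(-288 + 21) + 332271 = -320*(-267) + 332271 = 85440 + 332271 = 417711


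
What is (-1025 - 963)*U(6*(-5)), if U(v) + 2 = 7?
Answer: -9940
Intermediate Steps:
U(v) = 5 (U(v) = -2 + 7 = 5)
(-1025 - 963)*U(6*(-5)) = (-1025 - 963)*5 = -1988*5 = -9940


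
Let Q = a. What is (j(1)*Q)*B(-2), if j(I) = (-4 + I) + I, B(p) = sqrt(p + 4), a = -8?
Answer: 16*sqrt(2) ≈ 22.627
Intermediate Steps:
B(p) = sqrt(4 + p)
j(I) = -4 + 2*I
Q = -8
(j(1)*Q)*B(-2) = ((-4 + 2*1)*(-8))*sqrt(4 - 2) = ((-4 + 2)*(-8))*sqrt(2) = (-2*(-8))*sqrt(2) = 16*sqrt(2)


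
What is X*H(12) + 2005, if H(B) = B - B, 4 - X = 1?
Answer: 2005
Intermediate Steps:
X = 3 (X = 4 - 1*1 = 4 - 1 = 3)
H(B) = 0
X*H(12) + 2005 = 3*0 + 2005 = 0 + 2005 = 2005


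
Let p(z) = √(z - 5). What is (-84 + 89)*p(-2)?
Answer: 5*I*√7 ≈ 13.229*I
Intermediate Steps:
p(z) = √(-5 + z)
(-84 + 89)*p(-2) = (-84 + 89)*√(-5 - 2) = 5*√(-7) = 5*(I*√7) = 5*I*√7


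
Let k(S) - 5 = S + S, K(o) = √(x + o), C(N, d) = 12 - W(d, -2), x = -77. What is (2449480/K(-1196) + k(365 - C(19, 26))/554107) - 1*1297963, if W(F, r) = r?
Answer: -719210383334/554107 - 128920*I*√1273/67 ≈ -1.298e+6 - 68653.0*I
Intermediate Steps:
C(N, d) = 14 (C(N, d) = 12 - 1*(-2) = 12 + 2 = 14)
K(o) = √(-77 + o)
k(S) = 5 + 2*S (k(S) = 5 + (S + S) = 5 + 2*S)
(2449480/K(-1196) + k(365 - C(19, 26))/554107) - 1*1297963 = (2449480/(√(-77 - 1196)) + (5 + 2*(365 - 1*14))/554107) - 1*1297963 = (2449480/(√(-1273)) + (5 + 2*(365 - 14))*(1/554107)) - 1297963 = (2449480/((I*√1273)) + (5 + 2*351)*(1/554107)) - 1297963 = (2449480*(-I*√1273/1273) + (5 + 702)*(1/554107)) - 1297963 = (-128920*I*√1273/67 + 707*(1/554107)) - 1297963 = (-128920*I*√1273/67 + 707/554107) - 1297963 = (707/554107 - 128920*I*√1273/67) - 1297963 = -719210383334/554107 - 128920*I*√1273/67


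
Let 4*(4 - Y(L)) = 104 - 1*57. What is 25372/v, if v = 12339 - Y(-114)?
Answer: 101488/49387 ≈ 2.0550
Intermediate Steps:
Y(L) = -31/4 (Y(L) = 4 - (104 - 1*57)/4 = 4 - (104 - 57)/4 = 4 - ¼*47 = 4 - 47/4 = -31/4)
v = 49387/4 (v = 12339 - 1*(-31/4) = 12339 + 31/4 = 49387/4 ≈ 12347.)
25372/v = 25372/(49387/4) = 25372*(4/49387) = 101488/49387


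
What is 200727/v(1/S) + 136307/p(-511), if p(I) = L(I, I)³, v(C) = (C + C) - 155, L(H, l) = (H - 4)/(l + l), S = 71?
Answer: 1599018809827583933/1502909397625 ≈ 1.0639e+6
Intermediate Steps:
L(H, l) = (-4 + H)/(2*l) (L(H, l) = (-4 + H)/((2*l)) = (-4 + H)*(1/(2*l)) = (-4 + H)/(2*l))
v(C) = -155 + 2*C (v(C) = 2*C - 155 = -155 + 2*C)
p(I) = (-4 + I)³/(8*I³) (p(I) = ((-4 + I)/(2*I))³ = (-4 + I)³/(8*I³))
200727/v(1/S) + 136307/p(-511) = 200727/(-155 + 2/71) + 136307/(((⅛)*(-4 - 511)³/(-511)³)) = 200727/(-155 + 2*(1/71)) + 136307/(((⅛)*(-1/133432831)*(-515)³)) = 200727/(-155 + 2/71) + 136307/(((⅛)*(-1/133432831)*(-136590875))) = 200727/(-11003/71) + 136307/(136590875/1067462648) = 200727*(-71/11003) + 136307*(1067462648/136590875) = -14251617/11003 + 145502631160936/136590875 = 1599018809827583933/1502909397625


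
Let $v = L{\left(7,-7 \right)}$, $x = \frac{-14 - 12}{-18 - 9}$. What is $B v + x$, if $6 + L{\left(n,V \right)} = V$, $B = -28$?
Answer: $\frac{9854}{27} \approx 364.96$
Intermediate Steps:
$x = \frac{26}{27}$ ($x = - \frac{26}{-27} = \left(-26\right) \left(- \frac{1}{27}\right) = \frac{26}{27} \approx 0.96296$)
$L{\left(n,V \right)} = -6 + V$
$v = -13$ ($v = -6 - 7 = -13$)
$B v + x = \left(-28\right) \left(-13\right) + \frac{26}{27} = 364 + \frac{26}{27} = \frac{9854}{27}$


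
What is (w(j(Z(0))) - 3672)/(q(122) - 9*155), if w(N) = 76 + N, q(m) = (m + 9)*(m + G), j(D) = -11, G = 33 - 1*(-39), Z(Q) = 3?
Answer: -3607/24019 ≈ -0.15017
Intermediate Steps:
G = 72 (G = 33 + 39 = 72)
q(m) = (9 + m)*(72 + m) (q(m) = (m + 9)*(m + 72) = (9 + m)*(72 + m))
(w(j(Z(0))) - 3672)/(q(122) - 9*155) = ((76 - 11) - 3672)/((648 + 122² + 81*122) - 9*155) = (65 - 3672)/((648 + 14884 + 9882) - 1395) = -3607/(25414 - 1395) = -3607/24019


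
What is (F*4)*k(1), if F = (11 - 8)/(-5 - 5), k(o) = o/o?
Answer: -6/5 ≈ -1.2000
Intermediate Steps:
k(o) = 1
F = -3/10 (F = 3/(-10) = 3*(-1/10) = -3/10 ≈ -0.30000)
(F*4)*k(1) = -3/10*4*1 = -6/5*1 = -6/5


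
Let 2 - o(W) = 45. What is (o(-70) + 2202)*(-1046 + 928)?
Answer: -254762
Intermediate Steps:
o(W) = -43 (o(W) = 2 - 1*45 = 2 - 45 = -43)
(o(-70) + 2202)*(-1046 + 928) = (-43 + 2202)*(-1046 + 928) = 2159*(-118) = -254762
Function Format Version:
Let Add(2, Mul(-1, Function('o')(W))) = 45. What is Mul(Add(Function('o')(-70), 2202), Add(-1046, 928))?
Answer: -254762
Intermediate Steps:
Function('o')(W) = -43 (Function('o')(W) = Add(2, Mul(-1, 45)) = Add(2, -45) = -43)
Mul(Add(Function('o')(-70), 2202), Add(-1046, 928)) = Mul(Add(-43, 2202), Add(-1046, 928)) = Mul(2159, -118) = -254762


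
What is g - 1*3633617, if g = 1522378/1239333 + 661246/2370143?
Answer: -10673369192813437951/2937396434619 ≈ -3.6336e+6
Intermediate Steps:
g = 4427757548972/2937396434619 (g = 1522378*(1/1239333) + 661246*(1/2370143) = 1522378/1239333 + 661246/2370143 = 4427757548972/2937396434619 ≈ 1.5074)
g - 1*3633617 = 4427757548972/2937396434619 - 1*3633617 = 4427757548972/2937396434619 - 3633617 = -10673369192813437951/2937396434619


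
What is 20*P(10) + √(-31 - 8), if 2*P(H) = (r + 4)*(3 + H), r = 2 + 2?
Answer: 1040 + I*√39 ≈ 1040.0 + 6.245*I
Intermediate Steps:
r = 4
P(H) = 12 + 4*H (P(H) = ((4 + 4)*(3 + H))/2 = (8*(3 + H))/2 = (24 + 8*H)/2 = 12 + 4*H)
20*P(10) + √(-31 - 8) = 20*(12 + 4*10) + √(-31 - 8) = 20*(12 + 40) + √(-39) = 20*52 + I*√39 = 1040 + I*√39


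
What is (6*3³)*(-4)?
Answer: -648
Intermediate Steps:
(6*3³)*(-4) = (6*27)*(-4) = 162*(-4) = -648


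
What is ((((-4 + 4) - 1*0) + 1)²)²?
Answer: 1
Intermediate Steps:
((((-4 + 4) - 1*0) + 1)²)² = (((0 + 0) + 1)²)² = ((0 + 1)²)² = (1²)² = 1² = 1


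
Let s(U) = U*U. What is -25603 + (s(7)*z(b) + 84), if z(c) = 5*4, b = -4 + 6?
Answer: -24539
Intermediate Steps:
b = 2
s(U) = U²
z(c) = 20
-25603 + (s(7)*z(b) + 84) = -25603 + (7²*20 + 84) = -25603 + (49*20 + 84) = -25603 + (980 + 84) = -25603 + 1064 = -24539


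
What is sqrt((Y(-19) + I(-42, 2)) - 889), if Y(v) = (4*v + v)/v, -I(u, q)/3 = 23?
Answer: I*sqrt(953) ≈ 30.871*I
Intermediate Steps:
I(u, q) = -69 (I(u, q) = -3*23 = -69)
Y(v) = 5 (Y(v) = (5*v)/v = 5)
sqrt((Y(-19) + I(-42, 2)) - 889) = sqrt((5 - 69) - 889) = sqrt(-64 - 889) = sqrt(-953) = I*sqrt(953)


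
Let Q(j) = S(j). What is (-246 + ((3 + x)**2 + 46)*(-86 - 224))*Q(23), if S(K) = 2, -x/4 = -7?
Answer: -624832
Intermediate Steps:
x = 28 (x = -4*(-7) = 28)
Q(j) = 2
(-246 + ((3 + x)**2 + 46)*(-86 - 224))*Q(23) = (-246 + ((3 + 28)**2 + 46)*(-86 - 224))*2 = (-246 + (31**2 + 46)*(-310))*2 = (-246 + (961 + 46)*(-310))*2 = (-246 + 1007*(-310))*2 = (-246 - 312170)*2 = -312416*2 = -624832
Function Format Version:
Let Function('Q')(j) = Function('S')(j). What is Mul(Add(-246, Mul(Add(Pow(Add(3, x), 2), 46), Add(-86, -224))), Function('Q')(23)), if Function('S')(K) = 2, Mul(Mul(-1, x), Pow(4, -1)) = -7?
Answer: -624832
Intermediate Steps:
x = 28 (x = Mul(-4, -7) = 28)
Function('Q')(j) = 2
Mul(Add(-246, Mul(Add(Pow(Add(3, x), 2), 46), Add(-86, -224))), Function('Q')(23)) = Mul(Add(-246, Mul(Add(Pow(Add(3, 28), 2), 46), Add(-86, -224))), 2) = Mul(Add(-246, Mul(Add(Pow(31, 2), 46), -310)), 2) = Mul(Add(-246, Mul(Add(961, 46), -310)), 2) = Mul(Add(-246, Mul(1007, -310)), 2) = Mul(Add(-246, -312170), 2) = Mul(-312416, 2) = -624832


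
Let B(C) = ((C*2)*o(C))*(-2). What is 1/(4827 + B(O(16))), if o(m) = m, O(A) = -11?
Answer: 1/4343 ≈ 0.00023026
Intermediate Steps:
B(C) = -4*C² (B(C) = ((C*2)*C)*(-2) = ((2*C)*C)*(-2) = (2*C²)*(-2) = -4*C²)
1/(4827 + B(O(16))) = 1/(4827 - 4*(-11)²) = 1/(4827 - 4*121) = 1/(4827 - 484) = 1/4343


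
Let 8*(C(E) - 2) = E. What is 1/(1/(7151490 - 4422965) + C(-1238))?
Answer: -10914100/1667128771 ≈ -0.0065466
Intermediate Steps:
C(E) = 2 + E/8
1/(1/(7151490 - 4422965) + C(-1238)) = 1/(1/(7151490 - 4422965) + (2 + (⅛)*(-1238))) = 1/(1/2728525 + (2 - 619/4)) = 1/(1/2728525 - 611/4) = 1/(-1667128771/10914100) = -10914100/1667128771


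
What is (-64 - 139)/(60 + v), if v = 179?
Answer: -203/239 ≈ -0.84937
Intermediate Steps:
(-64 - 139)/(60 + v) = (-64 - 139)/(60 + 179) = -203/239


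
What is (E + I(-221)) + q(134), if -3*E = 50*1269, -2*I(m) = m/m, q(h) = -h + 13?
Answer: -42543/2 ≈ -21272.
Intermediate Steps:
q(h) = 13 - h
I(m) = -½ (I(m) = -m/(2*m) = -½*1 = -½)
E = -21150 (E = -50*1269/3 = -⅓*63450 = -21150)
(E + I(-221)) + q(134) = (-21150 - ½) + (13 - 1*134) = -42301/2 + (13 - 134) = -42301/2 - 121 = -42543/2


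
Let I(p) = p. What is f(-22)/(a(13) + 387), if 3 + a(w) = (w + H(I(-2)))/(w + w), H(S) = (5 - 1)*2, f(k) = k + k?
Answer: -1144/10005 ≈ -0.11434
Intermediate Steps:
f(k) = 2*k
H(S) = 8 (H(S) = 4*2 = 8)
a(w) = -3 + (8 + w)/(2*w) (a(w) = -3 + (w + 8)/(w + w) = -3 + (8 + w)/((2*w)) = -3 + (8 + w)*(1/(2*w)) = -3 + (8 + w)/(2*w))
f(-22)/(a(13) + 387) = (2*(-22))/((-5/2 + 4/13) + 387) = -44/((-5/2 + 4*(1/13)) + 387) = -44/((-5/2 + 4/13) + 387) = -44/(-57/26 + 387) = -44/(10005/26) = (26/10005)*(-44) = -1144/10005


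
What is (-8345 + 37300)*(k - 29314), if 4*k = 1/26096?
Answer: -88599768609125/104384 ≈ -8.4879e+8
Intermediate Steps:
k = 1/104384 (k = (1/4)/26096 = (1/4)*(1/26096) = 1/104384 ≈ 9.5800e-6)
(-8345 + 37300)*(k - 29314) = (-8345 + 37300)*(1/104384 - 29314) = 28955*(-3059912575/104384) = -88599768609125/104384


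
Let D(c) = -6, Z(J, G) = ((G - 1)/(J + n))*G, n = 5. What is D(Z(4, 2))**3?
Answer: -216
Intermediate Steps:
Z(J, G) = G*(-1 + G)/(5 + J) (Z(J, G) = ((G - 1)/(J + 5))*G = ((-1 + G)/(5 + J))*G = G*(-1 + G)/(5 + J))
D(Z(4, 2))**3 = (-6)**3 = -216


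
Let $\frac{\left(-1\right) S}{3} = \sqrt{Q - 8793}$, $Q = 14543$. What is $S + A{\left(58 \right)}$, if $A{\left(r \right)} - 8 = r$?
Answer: $66 - 15 \sqrt{230} \approx -161.49$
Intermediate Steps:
$A{\left(r \right)} = 8 + r$
$S = - 15 \sqrt{230}$ ($S = - 3 \sqrt{14543 - 8793} = - 3 \sqrt{5750} = - 3 \cdot 5 \sqrt{230} = - 15 \sqrt{230} \approx -227.49$)
$S + A{\left(58 \right)} = - 15 \sqrt{230} + \left(8 + 58\right) = - 15 \sqrt{230} + 66 = 66 - 15 \sqrt{230}$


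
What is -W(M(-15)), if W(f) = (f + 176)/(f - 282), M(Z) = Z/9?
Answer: 523/851 ≈ 0.61457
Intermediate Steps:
M(Z) = Z/9 (M(Z) = Z*(1/9) = Z/9)
W(f) = (176 + f)/(-282 + f)
-W(M(-15)) = -(176 + (1/9)*(-15))/(-282 + (1/9)*(-15)) = -(176 - 5/3)/(-282 - 5/3) = -523/((-851/3)*3) = -(-3)*523/(851*3) = -1*(-523/851) = 523/851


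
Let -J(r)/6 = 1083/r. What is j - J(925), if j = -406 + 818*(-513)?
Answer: -388530502/925 ≈ -4.2003e+5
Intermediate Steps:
J(r) = -6498/r
j = -420040 (j = -406 - 419634 = -420040)
j - J(925) = -420040 - (-6498)/925 = -420040 - 1*(-6498/925) = -420040 + 6498/925 = -388530502/925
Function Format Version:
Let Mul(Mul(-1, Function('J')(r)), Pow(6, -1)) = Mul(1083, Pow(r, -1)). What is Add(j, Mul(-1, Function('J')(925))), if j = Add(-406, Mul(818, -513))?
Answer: Rational(-388530502, 925) ≈ -4.2003e+5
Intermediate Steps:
Function('J')(r) = Mul(-6498, Pow(r, -1)) (Function('J')(r) = Mul(-6, Mul(1083, Pow(r, -1))) = Mul(-6498, Pow(r, -1)))
j = -420040 (j = Add(-406, -419634) = -420040)
Add(j, Mul(-1, Function('J')(925))) = Add(-420040, Mul(-1, Mul(-6498, Pow(925, -1)))) = Add(-420040, Mul(-1, Mul(-6498, Rational(1, 925)))) = Add(-420040, Mul(-1, Rational(-6498, 925))) = Add(-420040, Rational(6498, 925)) = Rational(-388530502, 925)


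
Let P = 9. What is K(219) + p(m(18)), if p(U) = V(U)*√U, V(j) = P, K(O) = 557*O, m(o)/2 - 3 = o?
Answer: 121983 + 9*√42 ≈ 1.2204e+5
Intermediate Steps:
m(o) = 6 + 2*o
V(j) = 9
p(U) = 9*√U
K(219) + p(m(18)) = 557*219 + 9*√(6 + 2*18) = 121983 + 9*√(6 + 36) = 121983 + 9*√42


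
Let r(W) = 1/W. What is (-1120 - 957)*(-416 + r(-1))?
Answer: 866109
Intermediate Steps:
(-1120 - 957)*(-416 + r(-1)) = (-1120 - 957)*(-416 + 1/(-1)) = -2077*(-416 - 1) = -2077*(-417) = 866109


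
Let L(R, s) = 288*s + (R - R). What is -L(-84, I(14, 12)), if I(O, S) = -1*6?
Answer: 1728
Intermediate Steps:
I(O, S) = -6
L(R, s) = 288*s (L(R, s) = 288*s + 0 = 288*s)
-L(-84, I(14, 12)) = -288*(-6) = -1*(-1728) = 1728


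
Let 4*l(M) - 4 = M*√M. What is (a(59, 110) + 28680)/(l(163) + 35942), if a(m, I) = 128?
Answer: 16567135104/20666057237 - 18782816*√163/20666057237 ≈ 0.79006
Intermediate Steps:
l(M) = 1 + M^(3/2)/4 (l(M) = 1 + (M*√M)/4 = 1 + M^(3/2)/4)
(a(59, 110) + 28680)/(l(163) + 35942) = (128 + 28680)/((1 + 163^(3/2)/4) + 35942) = 28808/((1 + (163*√163)/4) + 35942) = 28808/((1 + 163*√163/4) + 35942) = 28808/(35943 + 163*√163/4)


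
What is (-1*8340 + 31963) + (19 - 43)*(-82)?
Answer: 25591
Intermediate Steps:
(-1*8340 + 31963) + (19 - 43)*(-82) = (-8340 + 31963) - 24*(-82) = 23623 + 1968 = 25591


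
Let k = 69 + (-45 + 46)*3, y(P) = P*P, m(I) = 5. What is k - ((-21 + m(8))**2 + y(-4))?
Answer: -200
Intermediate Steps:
y(P) = P**2
k = 72 (k = 69 + 1*3 = 69 + 3 = 72)
k - ((-21 + m(8))**2 + y(-4)) = 72 - ((-21 + 5)**2 + (-4)**2) = 72 - ((-16)**2 + 16) = 72 - (256 + 16) = 72 - 1*272 = 72 - 272 = -200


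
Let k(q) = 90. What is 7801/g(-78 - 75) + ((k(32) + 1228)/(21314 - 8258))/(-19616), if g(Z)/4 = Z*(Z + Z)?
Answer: 2448088175/58776440832 ≈ 0.041651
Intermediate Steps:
g(Z) = 8*Z² (g(Z) = 4*(Z*(Z + Z)) = 4*(Z*(2*Z)) = 4*(2*Z²) = 8*Z²)
7801/g(-78 - 75) + ((k(32) + 1228)/(21314 - 8258))/(-19616) = 7801/((8*(-78 - 75)²)) + ((90 + 1228)/(21314 - 8258))/(-19616) = 7801/((8*(-153)²)) + (1318/13056)*(-1/19616) = 7801/((8*23409)) + (1318*(1/13056))*(-1/19616) = 7801/187272 + (659/6528)*(-1/19616) = 7801*(1/187272) - 659/128053248 = 7801/187272 - 659/128053248 = 2448088175/58776440832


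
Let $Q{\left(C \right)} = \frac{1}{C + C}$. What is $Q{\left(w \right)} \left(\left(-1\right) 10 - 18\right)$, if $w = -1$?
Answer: $14$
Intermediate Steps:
$Q{\left(C \right)} = \frac{1}{2 C}$
$Q{\left(w \right)} \left(\left(-1\right) 10 - 18\right) = \frac{1}{2 \left(-1\right)} \left(\left(-1\right) 10 - 18\right) = \frac{1}{2} \left(-1\right) \left(-10 - 18\right) = \left(- \frac{1}{2}\right) \left(-28\right) = 14$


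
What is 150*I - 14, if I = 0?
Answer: -14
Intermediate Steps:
150*I - 14 = 150*0 - 14 = 0 - 14 = -14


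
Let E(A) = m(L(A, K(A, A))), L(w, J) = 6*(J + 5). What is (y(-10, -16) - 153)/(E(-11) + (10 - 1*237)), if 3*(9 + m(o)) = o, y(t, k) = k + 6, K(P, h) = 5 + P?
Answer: 163/238 ≈ 0.68487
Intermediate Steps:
L(w, J) = 30 + 6*J (L(w, J) = 6*(5 + J) = 30 + 6*J)
y(t, k) = 6 + k
m(o) = -9 + o/3
E(A) = 11 + 2*A (E(A) = -9 + (30 + 6*(5 + A))/3 = -9 + (30 + (30 + 6*A))/3 = -9 + (60 + 6*A)/3 = -9 + (20 + 2*A) = 11 + 2*A)
(y(-10, -16) - 153)/(E(-11) + (10 - 1*237)) = ((6 - 16) - 153)/((11 + 2*(-11)) + (10 - 1*237)) = (-10 - 153)/((11 - 22) + (10 - 237)) = -163/(-11 - 227) = -163/(-238) = -163*(-1/238) = 163/238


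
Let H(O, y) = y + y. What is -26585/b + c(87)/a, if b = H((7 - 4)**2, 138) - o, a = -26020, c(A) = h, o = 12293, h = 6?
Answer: 345834799/156341170 ≈ 2.2121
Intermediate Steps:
H(O, y) = 2*y
c(A) = 6
b = -12017 (b = 2*138 - 1*12293 = 276 - 12293 = -12017)
-26585/b + c(87)/a = -26585/(-12017) + 6/(-26020) = -26585*(-1/12017) + 6*(-1/26020) = 26585/12017 - 3/13010 = 345834799/156341170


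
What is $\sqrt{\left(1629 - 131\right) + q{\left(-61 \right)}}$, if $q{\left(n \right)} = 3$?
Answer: $\sqrt{1501} \approx 38.743$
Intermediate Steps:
$\sqrt{\left(1629 - 131\right) + q{\left(-61 \right)}} = \sqrt{\left(1629 - 131\right) + 3} = \sqrt{1498 + 3} = \sqrt{1501}$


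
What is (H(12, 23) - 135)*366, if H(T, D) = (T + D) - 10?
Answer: -40260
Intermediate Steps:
H(T, D) = -10 + D + T (H(T, D) = (D + T) - 10 = -10 + D + T)
(H(12, 23) - 135)*366 = ((-10 + 23 + 12) - 135)*366 = (25 - 135)*366 = -110*366 = -40260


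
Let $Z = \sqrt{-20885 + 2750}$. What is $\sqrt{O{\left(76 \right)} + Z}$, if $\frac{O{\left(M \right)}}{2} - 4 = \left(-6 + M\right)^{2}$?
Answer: $\sqrt{9808 + 3 i \sqrt{2015}} \approx 99.038 + 0.6799 i$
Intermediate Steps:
$O{\left(M \right)} = 8 + 2 \left(-6 + M\right)^{2}$
$Z = 3 i \sqrt{2015}$ ($Z = \sqrt{-18135} = 3 i \sqrt{2015} \approx 134.67 i$)
$\sqrt{O{\left(76 \right)} + Z} = \sqrt{\left(8 + 2 \left(-6 + 76\right)^{2}\right) + 3 i \sqrt{2015}} = \sqrt{\left(8 + 2 \cdot 70^{2}\right) + 3 i \sqrt{2015}} = \sqrt{\left(8 + 2 \cdot 4900\right) + 3 i \sqrt{2015}} = \sqrt{\left(8 + 9800\right) + 3 i \sqrt{2015}} = \sqrt{9808 + 3 i \sqrt{2015}}$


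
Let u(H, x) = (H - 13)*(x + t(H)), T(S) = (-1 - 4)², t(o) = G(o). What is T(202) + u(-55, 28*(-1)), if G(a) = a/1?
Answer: 5669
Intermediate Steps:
G(a) = a (G(a) = a*1 = a)
t(o) = o
T(S) = 25 (T(S) = (-5)² = 25)
u(H, x) = (-13 + H)*(H + x) (u(H, x) = (H - 13)*(x + H) = (-13 + H)*(H + x))
T(202) + u(-55, 28*(-1)) = 25 + ((-55)² - 13*(-55) - 364*(-1) - 1540*(-1)) = 25 + (3025 + 715 - 13*(-28) - 55*(-28)) = 25 + (3025 + 715 + 364 + 1540) = 25 + 5644 = 5669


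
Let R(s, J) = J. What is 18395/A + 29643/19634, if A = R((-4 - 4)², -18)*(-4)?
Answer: 181650863/706824 ≈ 257.00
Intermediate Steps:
A = 72 (A = -18*(-4) = 72)
18395/A + 29643/19634 = 18395/72 + 29643/19634 = 181650863/706824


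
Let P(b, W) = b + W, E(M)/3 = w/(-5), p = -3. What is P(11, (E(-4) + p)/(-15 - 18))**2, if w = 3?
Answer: 375769/3025 ≈ 124.22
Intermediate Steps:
E(M) = -9/5 (E(M) = 3*(3/(-5)) = 3*(3*(-1/5)) = 3*(-3/5) = -9/5)
P(b, W) = W + b
P(11, (E(-4) + p)/(-15 - 18))**2 = ((-9/5 - 3)/(-15 - 18) + 11)**2 = (-24/5/(-33) + 11)**2 = (-24/5*(-1/33) + 11)**2 = (8/55 + 11)**2 = (613/55)**2 = 375769/3025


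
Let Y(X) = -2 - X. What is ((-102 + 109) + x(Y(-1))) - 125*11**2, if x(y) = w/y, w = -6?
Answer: -15112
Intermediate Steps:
x(y) = -6/y
((-102 + 109) + x(Y(-1))) - 125*11**2 = ((-102 + 109) - 6/(-2 - 1*(-1))) - 125*11**2 = (7 - 6/(-2 + 1)) - 125*121 = (7 - 6/(-1)) - 15125 = (7 - 6*(-1)) - 15125 = (7 + 6) - 15125 = 13 - 15125 = -15112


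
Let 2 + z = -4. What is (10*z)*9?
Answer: -540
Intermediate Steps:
z = -6 (z = -2 - 4 = -6)
(10*z)*9 = (10*(-6))*9 = -60*9 = -540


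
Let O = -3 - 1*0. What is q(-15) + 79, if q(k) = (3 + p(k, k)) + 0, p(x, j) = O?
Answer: 79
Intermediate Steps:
O = -3 (O = -3 + 0 = -3)
p(x, j) = -3
q(k) = 0 (q(k) = (3 - 3) + 0 = 0 + 0 = 0)
q(-15) + 79 = 0 + 79 = 79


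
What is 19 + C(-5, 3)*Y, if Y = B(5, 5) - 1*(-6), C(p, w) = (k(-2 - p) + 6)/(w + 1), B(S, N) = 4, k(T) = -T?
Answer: 53/2 ≈ 26.500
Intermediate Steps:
C(p, w) = (8 + p)/(1 + w) (C(p, w) = (-(-2 - p) + 6)/(w + 1) = ((2 + p) + 6)/(1 + w) = (8 + p)/(1 + w))
Y = 10 (Y = 4 - 1*(-6) = 4 + 6 = 10)
19 + C(-5, 3)*Y = 19 + ((8 - 5)/(1 + 3))*10 = 19 + (3/4)*10 = 19 + ((¼)*3)*10 = 19 + (¾)*10 = 19 + 15/2 = 53/2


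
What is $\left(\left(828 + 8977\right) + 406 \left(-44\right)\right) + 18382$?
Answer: $10323$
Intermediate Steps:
$\left(\left(828 + 8977\right) + 406 \left(-44\right)\right) + 18382 = \left(9805 - 17864\right) + 18382 = -8059 + 18382 = 10323$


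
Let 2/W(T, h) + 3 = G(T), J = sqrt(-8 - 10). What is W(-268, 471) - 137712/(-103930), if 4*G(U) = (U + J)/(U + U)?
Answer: 32702074408/51958044895 + 6432*I*sqrt(2)/18997457 ≈ 0.62939 + 0.00047881*I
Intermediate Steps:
J = 3*I*sqrt(2) (J = sqrt(-18) = 3*I*sqrt(2) ≈ 4.2426*I)
G(U) = (U + 3*I*sqrt(2))/(8*U) (G(U) = ((U + 3*I*sqrt(2))/(U + U))/4 = ((U + 3*I*sqrt(2))/((2*U)))/4 = ((U + 3*I*sqrt(2))*(1/(2*U)))/4 = ((U + 3*I*sqrt(2))/(2*U))/4 = (U + 3*I*sqrt(2))/(8*U))
W(T, h) = 2/(-3 + (T + 3*I*sqrt(2))/(8*T))
W(-268, 471) - 137712/(-103930) = -16*(-268)/(23*(-268) - 3*I*sqrt(2)) - 137712/(-103930) = -16*(-268)/(-6164 - 3*I*sqrt(2)) - 137712*(-1)/103930 = 4288/(-6164 - 3*I*sqrt(2)) - 1*(-3624/2735) = 4288/(-6164 - 3*I*sqrt(2)) + 3624/2735 = 3624/2735 + 4288/(-6164 - 3*I*sqrt(2))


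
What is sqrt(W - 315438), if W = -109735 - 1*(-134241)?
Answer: 2*I*sqrt(72733) ≈ 539.38*I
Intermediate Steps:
W = 24506 (W = -109735 + 134241 = 24506)
sqrt(W - 315438) = sqrt(24506 - 315438) = sqrt(-290932) = 2*I*sqrt(72733)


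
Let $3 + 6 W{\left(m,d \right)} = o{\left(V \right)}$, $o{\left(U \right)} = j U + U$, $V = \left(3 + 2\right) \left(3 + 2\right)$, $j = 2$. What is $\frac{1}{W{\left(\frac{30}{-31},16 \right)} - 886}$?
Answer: $- \frac{1}{874} \approx -0.0011442$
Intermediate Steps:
$V = 25$ ($V = 5 \cdot 5 = 25$)
$o{\left(U \right)} = 3 U$ ($o{\left(U \right)} = 2 U + U = 3 U$)
$W{\left(m,d \right)} = 12$ ($W{\left(m,d \right)} = - \frac{1}{2} + \frac{3 \cdot 25}{6} = - \frac{1}{2} + \frac{1}{6} \cdot 75 = - \frac{1}{2} + \frac{25}{2} = 12$)
$\frac{1}{W{\left(\frac{30}{-31},16 \right)} - 886} = \frac{1}{12 - 886} = \frac{1}{-874} = - \frac{1}{874}$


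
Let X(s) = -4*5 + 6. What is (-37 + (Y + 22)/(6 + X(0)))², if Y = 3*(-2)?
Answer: 1521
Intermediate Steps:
Y = -6
X(s) = -14 (X(s) = -20 + 6 = -14)
(-37 + (Y + 22)/(6 + X(0)))² = (-37 + (-6 + 22)/(6 - 14))² = (-37 + 16/(-8))² = (-37 + 16*(-⅛))² = (-37 - 2)² = (-39)² = 1521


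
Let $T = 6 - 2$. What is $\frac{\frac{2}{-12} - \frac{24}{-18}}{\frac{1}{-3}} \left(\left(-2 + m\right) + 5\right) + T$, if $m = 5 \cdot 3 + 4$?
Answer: $-73$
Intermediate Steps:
$T = 4$ ($T = 6 - 2 = 4$)
$m = 19$ ($m = 15 + 4 = 19$)
$\frac{\frac{2}{-12} - \frac{24}{-18}}{\frac{1}{-3}} \left(\left(-2 + m\right) + 5\right) + T = \frac{\frac{2}{-12} - \frac{24}{-18}}{\frac{1}{-3}} \left(\left(-2 + 19\right) + 5\right) + 4 = \frac{2 \left(- \frac{1}{12}\right) - - \frac{4}{3}}{- \frac{1}{3}} \left(17 + 5\right) + 4 = \left(- \frac{1}{6} + \frac{4}{3}\right) \left(-3\right) 22 + 4 = \frac{7}{6} \left(-3\right) 22 + 4 = \left(- \frac{7}{2}\right) 22 + 4 = -77 + 4 = -73$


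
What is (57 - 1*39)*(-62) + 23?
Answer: -1093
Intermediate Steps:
(57 - 1*39)*(-62) + 23 = (57 - 39)*(-62) + 23 = 18*(-62) + 23 = -1116 + 23 = -1093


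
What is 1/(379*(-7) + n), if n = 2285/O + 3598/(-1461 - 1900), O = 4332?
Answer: -14559852/38635194007 ≈ -0.00037685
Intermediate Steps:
n = -7906651/14559852 (n = 2285/4332 + 3598/(-1461 - 1900) = 2285*(1/4332) + 3598/(-3361) = 2285/4332 + 3598*(-1/3361) = 2285/4332 - 3598/3361 = -7906651/14559852 ≈ -0.54305)
1/(379*(-7) + n) = 1/(379*(-7) - 7906651/14559852) = 1/(-2653 - 7906651/14559852) = 1/(-38635194007/14559852) = -14559852/38635194007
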